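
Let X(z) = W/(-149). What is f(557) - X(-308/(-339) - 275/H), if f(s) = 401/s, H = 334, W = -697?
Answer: -328480/82993 ≈ -3.9579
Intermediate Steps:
X(z) = 697/149 (X(z) = -697/(-149) = -697*(-1/149) = 697/149)
f(557) - X(-308/(-339) - 275/H) = 401/557 - 1*697/149 = 401*(1/557) - 697/149 = 401/557 - 697/149 = -328480/82993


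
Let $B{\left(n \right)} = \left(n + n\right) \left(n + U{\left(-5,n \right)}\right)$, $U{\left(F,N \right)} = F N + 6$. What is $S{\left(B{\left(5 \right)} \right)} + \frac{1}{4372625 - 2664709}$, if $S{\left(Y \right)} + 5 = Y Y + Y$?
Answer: $\frac{33227505781}{1707916} \approx 19455.0$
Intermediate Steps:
$U{\left(F,N \right)} = 6 + F N$
$B{\left(n \right)} = 2 n \left(6 - 4 n\right)$ ($B{\left(n \right)} = \left(n + n\right) \left(n - \left(-6 + 5 n\right)\right) = 2 n \left(6 - 4 n\right)$)
$S{\left(Y \right)} = -5 + Y + Y^{2}$ ($S{\left(Y \right)} = -5 + \left(Y Y + Y\right) = -5 + \left(Y^{2} + Y\right) = -5 + \left(Y + Y^{2}\right) = -5 + Y + Y^{2}$)
$S{\left(B{\left(5 \right)} \right)} + \frac{1}{4372625 - 2664709} = \left(-5 + 4 \cdot 5 \left(3 - 10\right) + \left(4 \cdot 5 \left(3 - 10\right)\right)^{2}\right) + \frac{1}{4372625 - 2664709} = \left(-5 + 4 \cdot 5 \left(3 - 10\right) + \left(4 \cdot 5 \left(3 - 10\right)\right)^{2}\right) + \frac{1}{1707916} = \left(-5 + 4 \cdot 5 \left(-7\right) + \left(4 \cdot 5 \left(-7\right)\right)^{2}\right) + \frac{1}{1707916} = \left(-5 - 140 + \left(-140\right)^{2}\right) + \frac{1}{1707916} = \left(-5 - 140 + 19600\right) + \frac{1}{1707916} = 19455 + \frac{1}{1707916} = \frac{33227505781}{1707916}$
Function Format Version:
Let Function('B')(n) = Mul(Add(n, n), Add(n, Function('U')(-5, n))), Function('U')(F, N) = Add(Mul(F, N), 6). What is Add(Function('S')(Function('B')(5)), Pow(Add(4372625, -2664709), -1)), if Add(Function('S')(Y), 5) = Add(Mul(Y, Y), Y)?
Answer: Rational(33227505781, 1707916) ≈ 19455.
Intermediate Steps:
Function('U')(F, N) = Add(6, Mul(F, N))
Function('B')(n) = Mul(2, n, Add(6, Mul(-4, n))) (Function('B')(n) = Mul(Add(n, n), Add(n, Add(6, Mul(-5, n)))) = Mul(Mul(2, n), Add(6, Mul(-4, n))) = Mul(2, n, Add(6, Mul(-4, n))))
Function('S')(Y) = Add(-5, Y, Pow(Y, 2)) (Function('S')(Y) = Add(-5, Add(Mul(Y, Y), Y)) = Add(-5, Add(Pow(Y, 2), Y)) = Add(-5, Add(Y, Pow(Y, 2))) = Add(-5, Y, Pow(Y, 2)))
Add(Function('S')(Function('B')(5)), Pow(Add(4372625, -2664709), -1)) = Add(Add(-5, Mul(4, 5, Add(3, Mul(-2, 5))), Pow(Mul(4, 5, Add(3, Mul(-2, 5))), 2)), Pow(Add(4372625, -2664709), -1)) = Add(Add(-5, Mul(4, 5, Add(3, -10)), Pow(Mul(4, 5, Add(3, -10)), 2)), Pow(1707916, -1)) = Add(Add(-5, Mul(4, 5, -7), Pow(Mul(4, 5, -7), 2)), Rational(1, 1707916)) = Add(Add(-5, -140, Pow(-140, 2)), Rational(1, 1707916)) = Add(Add(-5, -140, 19600), Rational(1, 1707916)) = Add(19455, Rational(1, 1707916)) = Rational(33227505781, 1707916)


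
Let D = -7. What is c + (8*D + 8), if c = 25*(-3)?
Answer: -123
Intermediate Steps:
c = -75
c + (8*D + 8) = -75 + (8*(-7) + 8) = -75 + (-56 + 8) = -75 - 48 = -123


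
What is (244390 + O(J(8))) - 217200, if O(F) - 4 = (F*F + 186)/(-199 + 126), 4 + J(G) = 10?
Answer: 1984940/73 ≈ 27191.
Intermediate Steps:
J(G) = 6 (J(G) = -4 + 10 = 6)
O(F) = 106/73 - F**2/73 (O(F) = 4 + (F*F + 186)/(-199 + 126) = 4 + (F**2 + 186)/(-73) = 4 + (186 + F**2)*(-1/73) = 4 + (-186/73 - F**2/73) = 106/73 - F**2/73)
(244390 + O(J(8))) - 217200 = (244390 + (106/73 - 1/73*6**2)) - 217200 = (244390 + (106/73 - 1/73*36)) - 217200 = (244390 + (106/73 - 36/73)) - 217200 = (244390 + 70/73) - 217200 = 17840540/73 - 217200 = 1984940/73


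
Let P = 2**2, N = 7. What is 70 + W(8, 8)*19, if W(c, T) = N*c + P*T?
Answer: 1742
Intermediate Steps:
P = 4
W(c, T) = 4*T + 7*c (W(c, T) = 7*c + 4*T = 4*T + 7*c)
70 + W(8, 8)*19 = 70 + (4*8 + 7*8)*19 = 70 + (32 + 56)*19 = 70 + 88*19 = 70 + 1672 = 1742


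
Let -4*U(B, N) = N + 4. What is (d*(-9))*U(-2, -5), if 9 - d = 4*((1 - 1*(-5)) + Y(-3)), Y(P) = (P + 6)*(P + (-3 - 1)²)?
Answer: 1539/4 ≈ 384.75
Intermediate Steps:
U(B, N) = -1 - N/4 (U(B, N) = -(N + 4)/4 = -(4 + N)/4 = -1 - N/4)
Y(P) = (6 + P)*(16 + P) (Y(P) = (6 + P)*(P + (-4)²) = (6 + P)*(P + 16) = (6 + P)*(16 + P))
d = -171 (d = 9 - 4*((1 - 1*(-5)) + (96 + (-3)² + 22*(-3))) = 9 - 4*((1 + 5) + (96 + 9 - 66)) = 9 - 4*(6 + 39) = 9 - 4*45 = 9 - 1*180 = 9 - 180 = -171)
(d*(-9))*U(-2, -5) = (-171*(-9))*(-1 - ¼*(-5)) = 1539*(-1 + 5/4) = 1539*(¼) = 1539/4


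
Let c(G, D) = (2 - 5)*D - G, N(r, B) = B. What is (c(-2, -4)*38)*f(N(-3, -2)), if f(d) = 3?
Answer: 1596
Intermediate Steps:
c(G, D) = -G - 3*D (c(G, D) = -3*D - G = -G - 3*D)
(c(-2, -4)*38)*f(N(-3, -2)) = ((-1*(-2) - 3*(-4))*38)*3 = ((2 + 12)*38)*3 = (14*38)*3 = 532*3 = 1596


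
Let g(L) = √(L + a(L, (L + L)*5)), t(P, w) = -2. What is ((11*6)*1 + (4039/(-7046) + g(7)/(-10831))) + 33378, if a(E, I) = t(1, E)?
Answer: 235642385/7046 - √5/10831 ≈ 33443.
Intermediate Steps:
a(E, I) = -2
g(L) = √(-2 + L) (g(L) = √(L - 2) = √(-2 + L))
((11*6)*1 + (4039/(-7046) + g(7)/(-10831))) + 33378 = ((11*6)*1 + (4039/(-7046) + √(-2 + 7)/(-10831))) + 33378 = (66*1 + (4039*(-1/7046) + √5*(-1/10831))) + 33378 = (66 + (-4039/7046 - √5/10831)) + 33378 = (460997/7046 - √5/10831) + 33378 = 235642385/7046 - √5/10831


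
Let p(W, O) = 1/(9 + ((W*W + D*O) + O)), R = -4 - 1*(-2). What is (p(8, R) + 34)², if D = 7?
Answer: 3759721/3249 ≈ 1157.2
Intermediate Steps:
R = -2 (R = -4 + 2 = -2)
p(W, O) = 1/(9 + W² + 8*O) (p(W, O) = 1/(9 + ((W*W + 7*O) + O)) = 1/(9 + ((W² + 7*O) + O)) = 1/(9 + (W² + 8*O)) = 1/(9 + W² + 8*O))
(p(8, R) + 34)² = (1/(9 + 8² + 8*(-2)) + 34)² = (1/(9 + 64 - 16) + 34)² = (1/57 + 34)² = (1939/57)² = 3759721/3249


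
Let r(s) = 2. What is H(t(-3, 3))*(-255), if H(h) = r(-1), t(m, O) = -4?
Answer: -510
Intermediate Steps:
H(h) = 2
H(t(-3, 3))*(-255) = 2*(-255) = -510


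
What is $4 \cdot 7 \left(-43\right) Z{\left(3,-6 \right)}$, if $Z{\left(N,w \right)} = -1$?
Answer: $1204$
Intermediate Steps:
$4 \cdot 7 \left(-43\right) Z{\left(3,-6 \right)} = 4 \cdot 7 \left(-43\right) \left(-1\right) = 28 \left(-43\right) \left(-1\right) = \left(-1204\right) \left(-1\right) = 1204$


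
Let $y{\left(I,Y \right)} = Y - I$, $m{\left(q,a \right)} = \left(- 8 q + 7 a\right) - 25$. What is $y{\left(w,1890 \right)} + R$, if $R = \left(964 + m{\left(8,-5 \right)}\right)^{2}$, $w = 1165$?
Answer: $706325$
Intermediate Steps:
$m{\left(q,a \right)} = -25 - 8 q + 7 a$
$R = 705600$ ($R = \left(964 - 124\right)^{2} = 840^{2} = 705600$)
$y{\left(w,1890 \right)} + R = \left(1890 - 1165\right) + 705600 = 725 + 705600 = 706325$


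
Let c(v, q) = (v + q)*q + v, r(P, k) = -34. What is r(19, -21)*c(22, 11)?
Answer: -13090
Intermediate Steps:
c(v, q) = v + q*(q + v) (c(v, q) = (q + v)*q + v = q*(q + v) + v = v + q*(q + v))
r(19, -21)*c(22, 11) = -34*(22 + 11² + 11*22) = -34*(22 + 121 + 242) = -34*385 = -13090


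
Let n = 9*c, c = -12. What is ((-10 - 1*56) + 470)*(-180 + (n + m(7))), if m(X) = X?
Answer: -113524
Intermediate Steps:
n = -108 (n = 9*(-12) = -108)
((-10 - 1*56) + 470)*(-180 + (n + m(7))) = ((-10 - 1*56) + 470)*(-180 + (-108 + 7)) = ((-10 - 56) + 470)*(-180 - 101) = (-66 + 470)*(-281) = 404*(-281) = -113524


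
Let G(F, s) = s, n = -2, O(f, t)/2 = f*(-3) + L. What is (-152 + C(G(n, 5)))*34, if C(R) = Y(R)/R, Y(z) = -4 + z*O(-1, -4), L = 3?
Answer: -23936/5 ≈ -4787.2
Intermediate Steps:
O(f, t) = 6 - 6*f (O(f, t) = 2*(f*(-3) + 3) = 2*(-3*f + 3) = 2*(3 - 3*f) = 6 - 6*f)
Y(z) = -4 + 12*z (Y(z) = -4 + z*(6 - 6*(-1)) = -4 + z*(6 + 6) = -4 + z*12 = -4 + 12*z)
C(R) = (-4 + 12*R)/R
(-152 + C(G(n, 5)))*34 = (-152 + (12 - 4/5))*34 = (-152 + (12 - 4*⅕))*34 = (-152 + (12 - ⅘))*34 = (-152 + 56/5)*34 = -704/5*34 = -23936/5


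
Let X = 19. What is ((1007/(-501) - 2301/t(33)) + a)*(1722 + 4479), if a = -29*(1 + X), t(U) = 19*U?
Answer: -126760738650/34903 ≈ -3.6318e+6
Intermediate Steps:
a = -580 (a = -29*(1 + 19) = -29*20 = -580)
((1007/(-501) - 2301/t(33)) + a)*(1722 + 4479) = ((1007/(-501) - 2301/(19*33)) - 580)*(1722 + 4479) = ((1007*(-1/501) - 2301/627) - 580)*6201 = ((-1007/501 - 2301*1/627) - 580)*6201 = ((-1007/501 - 767/209) - 580)*6201 = (-594730/104709 - 580)*6201 = -61325950/104709*6201 = -126760738650/34903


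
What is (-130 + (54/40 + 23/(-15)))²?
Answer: 61011721/3600 ≈ 16948.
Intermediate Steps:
(-130 + (54/40 + 23/(-15)))² = (-130 + (54*(1/40) + 23*(-1/15)))² = (-130 + (27/20 - 23/15))² = (-130 - 11/60)² = (-7811/60)² = 61011721/3600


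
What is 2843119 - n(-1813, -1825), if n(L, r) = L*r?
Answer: -465606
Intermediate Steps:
2843119 - n(-1813, -1825) = 2843119 - (-1813)*(-1825) = 2843119 - 1*3308725 = 2843119 - 3308725 = -465606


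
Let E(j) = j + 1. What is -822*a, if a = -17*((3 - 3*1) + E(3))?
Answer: 55896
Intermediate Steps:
E(j) = 1 + j
a = -68 (a = -17*((3 - 3*1) + (1 + 3)) = -17*((3 - 3) + 4) = -17*(0 + 4) = -17*4 = -68)
-822*a = -822*(-68) = 55896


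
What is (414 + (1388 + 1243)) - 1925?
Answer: 1120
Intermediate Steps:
(414 + (1388 + 1243)) - 1925 = (414 + 2631) - 1925 = 3045 - 1925 = 1120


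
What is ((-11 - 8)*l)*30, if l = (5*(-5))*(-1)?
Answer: -14250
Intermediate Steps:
l = 25 (l = -25*(-1) = 25)
((-11 - 8)*l)*30 = ((-11 - 8)*25)*30 = -19*25*30 = -475*30 = -14250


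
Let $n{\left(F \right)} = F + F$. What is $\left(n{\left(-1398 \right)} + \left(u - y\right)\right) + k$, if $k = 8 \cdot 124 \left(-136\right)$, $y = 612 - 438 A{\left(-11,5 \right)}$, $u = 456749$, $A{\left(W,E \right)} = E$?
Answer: $320619$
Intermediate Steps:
$n{\left(F \right)} = 2 F$
$y = -1578$ ($y = 612 - 2190 = -1578$)
$k = -134912$ ($k = 992 \left(-136\right) = -134912$)
$\left(n{\left(-1398 \right)} + \left(u - y\right)\right) + k = \left(2 \left(-1398\right) + \left(456749 - -1578\right)\right) - 134912 = \left(-2796 + \left(456749 + 1578\right)\right) - 134912 = \left(-2796 + 458327\right) - 134912 = 455531 - 134912 = 320619$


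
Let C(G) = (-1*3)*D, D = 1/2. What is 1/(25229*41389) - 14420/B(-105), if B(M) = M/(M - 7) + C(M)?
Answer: 240918534848329/9397827729 ≈ 25636.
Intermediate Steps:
D = ½ ≈ 0.50000
C(G) = -3/2 (C(G) = -1*3*(½) = -3*½ = -3/2)
B(M) = -3/2 + M/(-7 + M) (B(M) = M/(M - 7) - 3/2 = M/(-7 + M) - 3/2 = -3/2 + M/(-7 + M))
1/(25229*41389) - 14420/B(-105) = 1/(25229*41389) - 14420*2*(-7 - 105)/(21 - 1*(-105)) = (1/25229)*(1/41389) - 14420*(-224/(21 + 105)) = 1/1044203081 - 14420/((½)*(-1/112)*126) = 1/1044203081 - 14420/(-9/16) = 1/1044203081 - 14420*(-16/9) = 1/1044203081 + 230720/9 = 240918534848329/9397827729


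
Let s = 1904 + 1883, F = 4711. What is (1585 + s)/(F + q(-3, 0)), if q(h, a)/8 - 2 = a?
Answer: 5372/4727 ≈ 1.1364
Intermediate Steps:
q(h, a) = 16 + 8*a
s = 3787
(1585 + s)/(F + q(-3, 0)) = (1585 + 3787)/(4711 + (16 + 8*0)) = 5372/(4711 + (16 + 0)) = 5372/(4711 + 16) = 5372/4727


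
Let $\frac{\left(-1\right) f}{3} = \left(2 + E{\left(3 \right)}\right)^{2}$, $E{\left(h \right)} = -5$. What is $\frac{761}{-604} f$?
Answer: $\frac{20547}{604} \approx 34.018$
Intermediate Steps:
$f = -27$ ($f = - 3 \left(2 - 5\right)^{2} = - 3 \left(-3\right)^{2} = \left(-3\right) 9 = -27$)
$\frac{761}{-604} f = \frac{761}{-604} \left(-27\right) = 761 \left(- \frac{1}{604}\right) \left(-27\right) = \left(- \frac{761}{604}\right) \left(-27\right) = \frac{20547}{604}$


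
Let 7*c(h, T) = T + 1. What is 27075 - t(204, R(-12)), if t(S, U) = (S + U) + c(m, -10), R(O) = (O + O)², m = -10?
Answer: 184074/7 ≈ 26296.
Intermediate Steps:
c(h, T) = ⅐ + T/7 (c(h, T) = (T + 1)/7 = (1 + T)/7 = ⅐ + T/7)
R(O) = 4*O² (R(O) = (2*O)² = 4*O²)
t(S, U) = -9/7 + S + U (t(S, U) = (S + U) + (⅐ + (⅐)*(-10)) = (S + U) + (⅐ - 10/7) = (S + U) - 9/7 = -9/7 + S + U)
27075 - t(204, R(-12)) = 27075 - (-9/7 + 204 + 4*(-12)²) = 27075 - (-9/7 + 204 + 4*144) = 27075 - (-9/7 + 204 + 576) = 27075 - 1*5451/7 = 27075 - 5451/7 = 184074/7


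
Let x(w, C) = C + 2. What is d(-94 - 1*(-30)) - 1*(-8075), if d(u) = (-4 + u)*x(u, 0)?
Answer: 7939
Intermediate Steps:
x(w, C) = 2 + C
d(u) = -8 + 2*u (d(u) = (-4 + u)*(2 + 0) = (-4 + u)*2 = -8 + 2*u)
d(-94 - 1*(-30)) - 1*(-8075) = (-8 + 2*(-94 - 1*(-30))) - 1*(-8075) = (-8 + 2*(-94 + 30)) + 8075 = (-8 + 2*(-64)) + 8075 = (-8 - 128) + 8075 = -136 + 8075 = 7939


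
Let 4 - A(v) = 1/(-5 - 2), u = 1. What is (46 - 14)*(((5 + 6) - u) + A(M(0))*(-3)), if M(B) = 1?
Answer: -544/7 ≈ -77.714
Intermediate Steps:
A(v) = 29/7 (A(v) = 4 - 1/(-5 - 2) = 4 - 1/(-7) = 4 - 1*(-1/7) = 4 + 1/7 = 29/7)
(46 - 14)*(((5 + 6) - u) + A(M(0))*(-3)) = (46 - 14)*(((5 + 6) - 1*1) + (29/7)*(-3)) = 32*((11 - 1) - 87/7) = 32*(10 - 87/7) = 32*(-17/7) = -544/7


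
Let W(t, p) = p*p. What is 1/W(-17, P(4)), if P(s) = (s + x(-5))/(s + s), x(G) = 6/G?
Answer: 400/49 ≈ 8.1633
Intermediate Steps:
P(s) = (-6/5 + s)/(2*s) (P(s) = (s + 6/(-5))/(s + s) = (s + 6*(-⅕))/((2*s)) = (s - 6/5)*(1/(2*s)) = (-6/5 + s)*(1/(2*s)) = (-6/5 + s)/(2*s))
W(t, p) = p²
1/W(-17, P(4)) = 1/(((⅒)*(-6 + 5*4)/4)²) = 1/(((⅒)*(¼)*(-6 + 20))²) = 1/(((⅒)*(¼)*14)²) = 1/((7/20)²) = 1/(49/400) = 400/49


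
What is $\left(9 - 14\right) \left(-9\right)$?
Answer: $45$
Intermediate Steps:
$\left(9 - 14\right) \left(-9\right) = \left(-5\right) \left(-9\right) = 45$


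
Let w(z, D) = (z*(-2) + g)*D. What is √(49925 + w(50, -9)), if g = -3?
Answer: 2*√12713 ≈ 225.50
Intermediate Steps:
w(z, D) = D*(-3 - 2*z) (w(z, D) = (z*(-2) - 3)*D = (-2*z - 3)*D = (-3 - 2*z)*D = D*(-3 - 2*z))
√(49925 + w(50, -9)) = √(49925 - 1*(-9)*(3 + 2*50)) = √(49925 - 1*(-9)*(3 + 100)) = √(49925 - 1*(-9)*103) = √(49925 + 927) = √50852 = 2*√12713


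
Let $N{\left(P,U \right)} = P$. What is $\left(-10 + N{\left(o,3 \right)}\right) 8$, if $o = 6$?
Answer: $-32$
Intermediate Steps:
$\left(-10 + N{\left(o,3 \right)}\right) 8 = \left(-10 + 6\right) 8 = \left(-4\right) 8 = -32$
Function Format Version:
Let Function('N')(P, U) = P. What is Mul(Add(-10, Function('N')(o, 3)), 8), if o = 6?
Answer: -32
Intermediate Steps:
Mul(Add(-10, Function('N')(o, 3)), 8) = Mul(Add(-10, 6), 8) = Mul(-4, 8) = -32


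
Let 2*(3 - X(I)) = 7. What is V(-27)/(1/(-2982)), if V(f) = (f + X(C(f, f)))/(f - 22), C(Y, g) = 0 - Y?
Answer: -11715/7 ≈ -1673.6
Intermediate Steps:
C(Y, g) = -Y
X(I) = -½ (X(I) = 3 - ½*7 = 3 - 7/2 = -½)
V(f) = (-½ + f)/(-22 + f) (V(f) = (f - ½)/(f - 22) = (-½ + f)/(-22 + f))
V(-27)/(1/(-2982)) = ((-½ - 27)/(-22 - 27))/(1/(-2982)) = (-55/2/(-49))/(-1/2982) = -1/49*(-55/2)*(-2982) = (55/98)*(-2982) = -11715/7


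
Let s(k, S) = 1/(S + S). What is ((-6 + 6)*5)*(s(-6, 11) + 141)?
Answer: 0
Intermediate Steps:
s(k, S) = 1/(2*S)
((-6 + 6)*5)*(s(-6, 11) + 141) = ((-6 + 6)*5)*((1/2)/11 + 141) = (0*5)*((1/2)*(1/11) + 141) = 0*(1/22 + 141) = 0*(3103/22) = 0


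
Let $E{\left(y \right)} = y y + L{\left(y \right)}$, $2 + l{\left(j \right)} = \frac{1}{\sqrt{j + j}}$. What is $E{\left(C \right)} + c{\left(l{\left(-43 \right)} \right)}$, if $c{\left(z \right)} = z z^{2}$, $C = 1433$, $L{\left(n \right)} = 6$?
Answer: $\frac{88299944}{43} - \frac{1031 i \sqrt{86}}{7396} \approx 2.0535 \cdot 10^{6} - 1.2927 i$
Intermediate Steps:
$l{\left(j \right)} = -2 + \frac{\sqrt{2}}{2 \sqrt{j}}$ ($l{\left(j \right)} = -2 + \frac{1}{\sqrt{j + j}} = -2 + \frac{1}{\sqrt{2 j}} = -2 + \frac{1}{\sqrt{2} \sqrt{j}} = -2 + \frac{\sqrt{2}}{2 \sqrt{j}}$)
$c{\left(z \right)} = z^{3}$
$E{\left(y \right)} = 6 + y^{2}$ ($E{\left(y \right)} = y y + 6 = y^{2} + 6 = 6 + y^{2}$)
$E{\left(C \right)} + c{\left(l{\left(-43 \right)} \right)} = \left(6 + 1433^{2}\right) + \left(-2 + \frac{\sqrt{2}}{2 i \sqrt{43}}\right)^{3} = \left(6 + 2053489\right) + \left(-2 + \frac{\sqrt{2} \left(- \frac{i \sqrt{43}}{43}\right)}{2}\right)^{3} = 2053495 + \left(-2 - \frac{i \sqrt{86}}{86}\right)^{3}$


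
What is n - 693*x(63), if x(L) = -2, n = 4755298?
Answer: 4756684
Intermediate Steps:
n - 693*x(63) = 4755298 - 693*(-2) = 4755298 + 1386 = 4756684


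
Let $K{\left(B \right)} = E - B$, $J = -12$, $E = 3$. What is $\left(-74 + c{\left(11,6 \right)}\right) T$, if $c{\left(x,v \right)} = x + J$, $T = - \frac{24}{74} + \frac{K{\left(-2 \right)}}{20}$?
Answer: $\frac{825}{148} \approx 5.5743$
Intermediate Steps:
$K{\left(B \right)} = 3 - B$
$T = - \frac{11}{148}$ ($T = - \frac{24}{74} + \frac{3 - -2}{20} = \left(-24\right) \frac{1}{74} + \left(3 + 2\right) \frac{1}{20} = - \frac{12}{37} + 5 \cdot \frac{1}{20} = - \frac{12}{37} + \frac{1}{4} = - \frac{11}{148} \approx -0.074324$)
$c{\left(x,v \right)} = -12 + x$ ($c{\left(x,v \right)} = x - 12 = -12 + x$)
$\left(-74 + c{\left(11,6 \right)}\right) T = \left(-74 + \left(-12 + 11\right)\right) \left(- \frac{11}{148}\right) = \left(-74 - 1\right) \left(- \frac{11}{148}\right) = \left(-75\right) \left(- \frac{11}{148}\right) = \frac{825}{148}$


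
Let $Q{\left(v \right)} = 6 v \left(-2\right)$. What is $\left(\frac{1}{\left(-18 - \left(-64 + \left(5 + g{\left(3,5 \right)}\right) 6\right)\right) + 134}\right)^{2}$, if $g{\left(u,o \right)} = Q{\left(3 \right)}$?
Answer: $\frac{1}{133956} \approx 7.4651 \cdot 10^{-6}$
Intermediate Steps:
$Q{\left(v \right)} = - 12 v$
$g{\left(u,o \right)} = -36$ ($g{\left(u,o \right)} = \left(-12\right) 3 = -36$)
$\left(\frac{1}{\left(-18 - \left(-64 + \left(5 + g{\left(3,5 \right)}\right) 6\right)\right) + 134}\right)^{2} = \left(\frac{1}{\left(-18 - \left(-64 + \left(5 - 36\right) 6\right)\right) + 134}\right)^{2} = \left(\frac{1}{\left(-18 - \left(-64 - 186\right)\right) + 134}\right)^{2} = \left(\frac{1}{\left(-18 - -250\right) + 134}\right)^{2} = \left(\frac{1}{\left(-18 + 250\right) + 134}\right)^{2} = \left(\frac{1}{232 + 134}\right)^{2} = \left(\frac{1}{366}\right)^{2} = \frac{1}{133956}$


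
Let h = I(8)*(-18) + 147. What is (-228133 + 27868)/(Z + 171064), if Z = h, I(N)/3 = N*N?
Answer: -40053/33551 ≈ -1.1938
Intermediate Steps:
I(N) = 3*N² (I(N) = 3*(N*N) = 3*N²)
h = -3309 (h = (3*8²)*(-18) + 147 = (3*64)*(-18) + 147 = 192*(-18) + 147 = -3456 + 147 = -3309)
Z = -3309
(-228133 + 27868)/(Z + 171064) = (-228133 + 27868)/(-3309 + 171064) = -200265/167755 = -200265*1/167755 = -40053/33551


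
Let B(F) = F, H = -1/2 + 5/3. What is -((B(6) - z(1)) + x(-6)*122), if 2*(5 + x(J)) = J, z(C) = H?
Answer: 5827/6 ≈ 971.17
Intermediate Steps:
H = 7/6 (H = -1*½ + 5*(⅓) = -½ + 5/3 = 7/6 ≈ 1.1667)
z(C) = 7/6
x(J) = -5 + J/2
-((B(6) - z(1)) + x(-6)*122) = -((6 - 1*7/6) + (-5 + (½)*(-6))*122) = -((6 - 7/6) + (-5 - 3)*122) = -(29/6 - 8*122) = -(29/6 - 976) = -1*(-5827/6) = 5827/6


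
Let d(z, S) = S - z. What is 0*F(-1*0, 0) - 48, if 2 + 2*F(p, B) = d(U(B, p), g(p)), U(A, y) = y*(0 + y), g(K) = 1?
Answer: -48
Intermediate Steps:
U(A, y) = y**2 (U(A, y) = y*y = y**2)
F(p, B) = -1/2 - p**2/2 (F(p, B) = -1 + (1 - p**2)/2 = -1 + (1/2 - p**2/2) = -1/2 - p**2/2)
0*F(-1*0, 0) - 48 = 0*(-1/2 - (-1*0)**2/2) - 48 = 0*(-1/2 - 1/2*0**2) - 48 = 0*(-1/2 - 1/2*0) - 48 = 0*(-1/2 + 0) - 48 = 0*(-1/2) - 48 = 0 - 48 = -48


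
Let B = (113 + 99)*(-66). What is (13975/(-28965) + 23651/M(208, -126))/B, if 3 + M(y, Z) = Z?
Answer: 7631711/580898868 ≈ 0.013138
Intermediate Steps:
M(y, Z) = -3 + Z
B = -13992 (B = 212*(-66) = -13992)
(13975/(-28965) + 23651/M(208, -126))/B = (13975/(-28965) + 23651/(-3 - 126))/(-13992) = (13975*(-1/28965) + 23651/(-129))*(-1/13992) = (-2795/5793 + 23651*(-1/129))*(-1/13992) = (-2795/5793 - 23651/129)*(-1/13992) = -15263422/83033*(-1/13992) = 7631711/580898868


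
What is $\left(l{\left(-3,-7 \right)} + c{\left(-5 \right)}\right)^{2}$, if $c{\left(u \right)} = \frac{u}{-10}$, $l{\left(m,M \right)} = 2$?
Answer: $\frac{25}{4} \approx 6.25$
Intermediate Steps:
$c{\left(u \right)} = - \frac{u}{10}$ ($c{\left(u \right)} = u \left(- \frac{1}{10}\right) = - \frac{u}{10}$)
$\left(l{\left(-3,-7 \right)} + c{\left(-5 \right)}\right)^{2} = \left(2 - - \frac{1}{2}\right)^{2} = \left(2 + \frac{1}{2}\right)^{2} = \left(\frac{5}{2}\right)^{2} = \frac{25}{4}$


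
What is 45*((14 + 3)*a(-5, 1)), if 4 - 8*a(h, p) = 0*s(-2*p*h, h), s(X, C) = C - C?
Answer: 765/2 ≈ 382.50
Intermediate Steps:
s(X, C) = 0
a(h, p) = ½ (a(h, p) = ½ - 0*0 = ½ - ⅛*0 = ½ + 0 = ½)
45*((14 + 3)*a(-5, 1)) = 45*((14 + 3)*(½)) = 45*(17*(½)) = 45*(17/2) = 765/2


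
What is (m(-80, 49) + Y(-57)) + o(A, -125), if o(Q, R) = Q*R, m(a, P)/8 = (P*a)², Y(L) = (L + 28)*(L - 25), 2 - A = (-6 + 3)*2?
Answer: 122932578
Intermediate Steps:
A = 8 (A = 2 - (-6 + 3)*2 = 2 - (-3)*2 = 2 - 1*(-6) = 2 + 6 = 8)
Y(L) = (-25 + L)*(28 + L) (Y(L) = (28 + L)*(-25 + L) = (-25 + L)*(28 + L))
m(a, P) = 8*P²*a² (m(a, P) = 8*(P*a)² = 8*(P²*a²) = 8*P²*a²)
(m(-80, 49) + Y(-57)) + o(A, -125) = (8*49²*(-80)² + (-700 + (-57)² + 3*(-57))) + 8*(-125) = (8*2401*6400 + (-700 + 3249 - 171)) - 1000 = (122931200 + 2378) - 1000 = 122933578 - 1000 = 122932578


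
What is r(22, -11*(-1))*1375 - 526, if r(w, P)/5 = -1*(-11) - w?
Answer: -76151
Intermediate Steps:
r(w, P) = 55 - 5*w (r(w, P) = 5*(-1*(-11) - w) = 5*(11 - w) = 55 - 5*w)
r(22, -11*(-1))*1375 - 526 = (55 - 5*22)*1375 - 526 = (55 - 110)*1375 - 526 = -55*1375 - 526 = -75625 - 526 = -76151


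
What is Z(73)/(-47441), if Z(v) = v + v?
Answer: -146/47441 ≈ -0.0030775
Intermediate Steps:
Z(v) = 2*v
Z(73)/(-47441) = (2*73)/(-47441) = 146*(-1/47441) = -146/47441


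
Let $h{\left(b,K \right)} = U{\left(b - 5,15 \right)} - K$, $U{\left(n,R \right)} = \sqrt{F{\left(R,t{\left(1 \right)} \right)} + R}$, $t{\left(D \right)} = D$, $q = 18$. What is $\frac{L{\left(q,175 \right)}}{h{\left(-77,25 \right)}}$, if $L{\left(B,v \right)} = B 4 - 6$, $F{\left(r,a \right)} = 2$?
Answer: $- \frac{825}{304} - \frac{33 \sqrt{17}}{304} \approx -3.1614$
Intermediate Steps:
$U{\left(n,R \right)} = \sqrt{2 + R}$
$L{\left(B,v \right)} = -6 + 4 B$ ($L{\left(B,v \right)} = 4 B - 6 = -6 + 4 B$)
$h{\left(b,K \right)} = \sqrt{17} - K$ ($h{\left(b,K \right)} = \sqrt{2 + 15} - K = \sqrt{17} - K$)
$\frac{L{\left(q,175 \right)}}{h{\left(-77,25 \right)}} = \frac{-6 + 4 \cdot 18}{\sqrt{17} - 25} = \frac{-6 + 72}{\sqrt{17} - 25} = \frac{66}{-25 + \sqrt{17}}$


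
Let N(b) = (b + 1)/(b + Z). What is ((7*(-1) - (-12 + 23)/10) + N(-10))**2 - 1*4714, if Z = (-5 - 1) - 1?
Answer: -134578231/28900 ≈ -4656.7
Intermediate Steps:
Z = -7 (Z = -6 - 1 = -7)
N(b) = (1 + b)/(-7 + b) (N(b) = (b + 1)/(b - 7) = (1 + b)/(-7 + b))
((7*(-1) - (-12 + 23)/10) + N(-10))**2 - 1*4714 = ((7*(-1) - (-12 + 23)/10) + (1 - 10)/(-7 - 10))**2 - 1*4714 = ((-7 - 11/10) - 9/(-17))**2 - 4714 = ((-7 - 1*11/10) - 1/17*(-9))**2 - 4714 = ((-7 - 11/10) + 9/17)**2 - 4714 = (-81/10 + 9/17)**2 - 4714 = (-1287/170)**2 - 4714 = 1656369/28900 - 4714 = -134578231/28900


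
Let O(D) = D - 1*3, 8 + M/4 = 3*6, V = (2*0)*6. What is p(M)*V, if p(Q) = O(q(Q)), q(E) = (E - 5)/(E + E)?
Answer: 0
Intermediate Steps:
V = 0 (V = 0*6 = 0)
q(E) = (-5 + E)/(2*E) (q(E) = (-5 + E)/((2*E)) = (-5 + E)*(1/(2*E)) = (-5 + E)/(2*E))
M = 40 (M = -32 + 4*(3*6) = -32 + 4*18 = -32 + 72 = 40)
O(D) = -3 + D (O(D) = D - 3 = -3 + D)
p(Q) = -3 + (-5 + Q)/(2*Q)
p(M)*V = ((5/2)*(-1 - 1*40)/40)*0 = ((5/2)*(1/40)*(-1 - 40))*0 = ((5/2)*(1/40)*(-41))*0 = -41/16*0 = 0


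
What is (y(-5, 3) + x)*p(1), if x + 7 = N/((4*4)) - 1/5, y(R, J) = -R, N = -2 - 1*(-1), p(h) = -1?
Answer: 181/80 ≈ 2.2625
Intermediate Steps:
N = -1 (N = -2 + 1 = -1)
x = -581/80 (x = -7 + (-1/(4*4) - 1/5) = -7 + (-1/16 - 1*⅕) = -7 + (-1*1/16 - ⅕) = -7 + (-1/16 - ⅕) = -7 - 21/80 = -581/80 ≈ -7.2625)
(y(-5, 3) + x)*p(1) = (-1*(-5) - 581/80)*(-1) = (5 - 581/80)*(-1) = -181/80*(-1) = 181/80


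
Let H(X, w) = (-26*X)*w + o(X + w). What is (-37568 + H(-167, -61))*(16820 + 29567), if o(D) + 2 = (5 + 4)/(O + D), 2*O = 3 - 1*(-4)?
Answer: -6298982854582/449 ≈ -1.4029e+10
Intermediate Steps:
O = 7/2 (O = (3 - 1*(-4))/2 = (3 + 4)/2 = (1/2)*7 = 7/2 ≈ 3.5000)
o(D) = -2 + 9/(7/2 + D) (o(D) = -2 + (5 + 4)/(7/2 + D) = -2 + 9/(7/2 + D))
H(X, w) = -26*X*w + 4*(1 - X - w)/(7 + 2*X + 2*w) (H(X, w) = (-26*X)*w + 4*(1 - (X + w))/(7 + 2*(X + w)) = -26*X*w + 4*(1 + (-X - w))/(7 + (2*X + 2*w)) = -26*X*w + 4*(1 - X - w)/(7 + 2*X + 2*w))
(-37568 + H(-167, -61))*(16820 + 29567) = (-37568 + 2*(2 - 2*(-167) - 2*(-61) - 13*(-167)*(-61)*(7 + 2*(-167) + 2*(-61)))/(7 + 2*(-167) + 2*(-61)))*(16820 + 29567) = (-37568 + 2*(2 + 334 + 122 - 13*(-167)*(-61)*(7 - 334 - 122))/(7 - 334 - 122))*46387 = (-37568 + 2*(2 + 334 + 122 - 13*(-167)*(-61)*(-449))/(-449))*46387 = (-37568 + 2*(-1/449)*(2 + 334 + 122 + 59461519))*46387 = (-37568 + 2*(-1/449)*59461977)*46387 = (-37568 - 118923954/449)*46387 = -135791986/449*46387 = -6298982854582/449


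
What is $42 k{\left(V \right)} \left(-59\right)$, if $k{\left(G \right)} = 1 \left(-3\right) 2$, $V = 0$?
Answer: $14868$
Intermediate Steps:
$k{\left(G \right)} = -6$ ($k{\left(G \right)} = \left(-3\right) 2 = -6$)
$42 k{\left(V \right)} \left(-59\right) = 42 \left(-6\right) \left(-59\right) = \left(-252\right) \left(-59\right) = 14868$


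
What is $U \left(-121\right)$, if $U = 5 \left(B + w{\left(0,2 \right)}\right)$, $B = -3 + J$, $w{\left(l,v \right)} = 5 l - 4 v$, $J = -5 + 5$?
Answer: $6655$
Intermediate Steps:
$J = 0$
$w{\left(l,v \right)} = - 4 v + 5 l$
$B = -3$ ($B = -3 + 0 = -3$)
$U = -55$ ($U = 5 \left(-3 + \left(\left(-4\right) 2 + 5 \cdot 0\right)\right) = 5 \left(-3 + \left(-8 + 0\right)\right) = 5 \left(-3 - 8\right) = 5 \left(-11\right) = -55$)
$U \left(-121\right) = \left(-55\right) \left(-121\right) = 6655$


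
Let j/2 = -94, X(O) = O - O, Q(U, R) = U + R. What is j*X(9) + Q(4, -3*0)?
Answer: 4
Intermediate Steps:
Q(U, R) = R + U
X(O) = 0
j = -188 (j = 2*(-94) = -188)
j*X(9) + Q(4, -3*0) = -188*0 + (-3*0 + 4) = 0 + (0 + 4) = 0 + 4 = 4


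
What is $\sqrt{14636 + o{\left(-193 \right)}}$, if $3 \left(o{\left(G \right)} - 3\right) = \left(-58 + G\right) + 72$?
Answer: $\frac{\sqrt{131214}}{3} \approx 120.74$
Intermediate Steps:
$o{\left(G \right)} = \frac{23}{3} + \frac{G}{3}$ ($o{\left(G \right)} = 3 + \frac{\left(-58 + G\right) + 72}{3} = 3 + \frac{14 + G}{3} = 3 + \left(\frac{14}{3} + \frac{G}{3}\right) = \frac{23}{3} + \frac{G}{3}$)
$\sqrt{14636 + o{\left(-193 \right)}} = \sqrt{14636 + \left(\frac{23}{3} + \frac{1}{3} \left(-193\right)\right)} = \sqrt{14636 + \left(\frac{23}{3} - \frac{193}{3}\right)} = \sqrt{14636 - \frac{170}{3}} = \sqrt{\frac{43738}{3}} = \frac{\sqrt{131214}}{3}$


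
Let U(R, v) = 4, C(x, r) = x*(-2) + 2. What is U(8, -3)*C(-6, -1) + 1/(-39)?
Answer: 2183/39 ≈ 55.974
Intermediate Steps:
C(x, r) = 2 - 2*x (C(x, r) = -2*x + 2 = 2 - 2*x)
U(8, -3)*C(-6, -1) + 1/(-39) = 4*(2 - 2*(-6)) + 1/(-39) = 4*(2 + 12) - 1/39 = 4*14 - 1/39 = 56 - 1/39 = 2183/39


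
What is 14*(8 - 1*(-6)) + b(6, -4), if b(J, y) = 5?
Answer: 201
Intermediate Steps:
14*(8 - 1*(-6)) + b(6, -4) = 14*(8 - 1*(-6)) + 5 = 14*(8 + 6) + 5 = 14*14 + 5 = 196 + 5 = 201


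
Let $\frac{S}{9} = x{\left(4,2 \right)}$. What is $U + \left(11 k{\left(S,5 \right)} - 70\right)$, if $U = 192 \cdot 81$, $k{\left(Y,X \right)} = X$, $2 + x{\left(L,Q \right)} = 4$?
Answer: $15537$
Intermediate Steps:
$x{\left(L,Q \right)} = 2$ ($x{\left(L,Q \right)} = -2 + 4 = 2$)
$S = 18$ ($S = 9 \cdot 2 = 18$)
$U = 15552$
$U + \left(11 k{\left(S,5 \right)} - 70\right) = 15552 + \left(11 \cdot 5 - 70\right) = 15552 + \left(55 - 70\right) = 15552 - 15 = 15537$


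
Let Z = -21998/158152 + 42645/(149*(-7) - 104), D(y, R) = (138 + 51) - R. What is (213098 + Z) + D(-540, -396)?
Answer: 19377700041603/90700172 ≈ 2.1365e+5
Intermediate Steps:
D(y, R) = 189 - R
Z = -3384811873/90700172 (Z = -21998*1/158152 + 42645/(-1043 - 104) = -10999/79076 + 42645/(-1147) = -10999/79076 + 42645*(-1/1147) = -10999/79076 - 42645/1147 = -3384811873/90700172 ≈ -37.319)
(213098 + Z) + D(-540, -396) = (213098 - 3384811873/90700172) + (189 - 1*(-396)) = 19324640440983/90700172 + (189 + 396) = 19324640440983/90700172 + 585 = 19377700041603/90700172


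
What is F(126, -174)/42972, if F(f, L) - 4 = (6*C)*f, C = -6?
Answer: -1133/10743 ≈ -0.10546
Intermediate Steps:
F(f, L) = 4 - 36*f (F(f, L) = 4 + (6*(-6))*f = 4 - 36*f)
F(126, -174)/42972 = (4 - 36*126)/42972 = (4 - 4536)*(1/42972) = -4532*1/42972 = -1133/10743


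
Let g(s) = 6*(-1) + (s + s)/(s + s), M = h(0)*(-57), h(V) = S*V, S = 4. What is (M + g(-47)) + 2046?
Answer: 2041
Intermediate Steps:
h(V) = 4*V
M = 0 (M = (4*0)*(-57) = 0*(-57) = 0)
g(s) = -5 (g(s) = -6 + (2*s)/((2*s)) = -6 + (2*s)*(1/(2*s)) = -6 + 1 = -5)
(M + g(-47)) + 2046 = (0 - 5) + 2046 = -5 + 2046 = 2041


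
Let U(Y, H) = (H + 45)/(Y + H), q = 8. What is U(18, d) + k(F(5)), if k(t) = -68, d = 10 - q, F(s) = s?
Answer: -1313/20 ≈ -65.650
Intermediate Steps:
d = 2 (d = 10 - 1*8 = 10 - 8 = 2)
U(Y, H) = (45 + H)/(H + Y)
U(18, d) + k(F(5)) = (45 + 2)/(2 + 18) - 68 = 47/20 - 68 = -1313/20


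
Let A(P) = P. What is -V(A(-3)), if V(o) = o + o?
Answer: 6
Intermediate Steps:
V(o) = 2*o
-V(A(-3)) = -2*(-3) = -1*(-6) = 6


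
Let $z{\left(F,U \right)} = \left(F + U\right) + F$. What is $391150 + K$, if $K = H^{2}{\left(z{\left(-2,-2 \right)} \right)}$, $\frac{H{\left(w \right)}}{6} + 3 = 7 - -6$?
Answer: $394750$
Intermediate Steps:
$z{\left(F,U \right)} = U + 2 F$
$H{\left(w \right)} = 60$ ($H{\left(w \right)} = -18 + 6 \left(7 - -6\right) = -18 + 6 \left(7 + 6\right) = -18 + 6 \cdot 13 = -18 + 78 = 60$)
$K = 3600$ ($K = 60^{2} = 3600$)
$391150 + K = 391150 + 3600 = 394750$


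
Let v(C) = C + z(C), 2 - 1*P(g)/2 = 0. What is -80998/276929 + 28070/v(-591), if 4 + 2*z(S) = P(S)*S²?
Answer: -48760696032/193287857201 ≈ -0.25227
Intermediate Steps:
P(g) = 4 (P(g) = 4 - 2*0 = 4 + 0 = 4)
z(S) = -2 + 2*S² (z(S) = -2 + (4*S²)/2 = -2 + 2*S²)
v(C) = -2 + C + 2*C² (v(C) = C + (-2 + 2*C²) = -2 + C + 2*C²)
-80998/276929 + 28070/v(-591) = -80998/276929 + 28070/(-2 - 591 + 2*(-591)²) = -80998*1/276929 + 28070/(-2 - 591 + 2*349281) = -80998/276929 + 28070/(-2 - 591 + 698562) = -80998/276929 + 28070/697969 = -48760696032/193287857201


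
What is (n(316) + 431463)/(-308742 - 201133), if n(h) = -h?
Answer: -431147/509875 ≈ -0.84559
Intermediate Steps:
(n(316) + 431463)/(-308742 - 201133) = (-1*316 + 431463)/(-308742 - 201133) = (-316 + 431463)/(-509875) = 431147*(-1/509875) = -431147/509875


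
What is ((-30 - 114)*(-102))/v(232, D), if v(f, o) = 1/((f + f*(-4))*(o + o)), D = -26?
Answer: 531588096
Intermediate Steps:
v(f, o) = -1/(6*f*o) (v(f, o) = 1/((f - 4*f)*(2*o)) = 1/((-3*f)*(2*o)) = 1/(-6*f*o) = -1/(6*f*o))
((-30 - 114)*(-102))/v(232, D) = ((-30 - 114)*(-102))/((-1/6/(232*(-26)))) = (-144*(-102))/((-1/6*1/232*(-1/26))) = 14688/(1/36192) = 14688*36192 = 531588096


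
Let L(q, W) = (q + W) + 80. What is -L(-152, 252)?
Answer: -180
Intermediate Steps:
L(q, W) = 80 + W + q (L(q, W) = (W + q) + 80 = 80 + W + q)
-L(-152, 252) = -(80 + 252 - 152) = -1*180 = -180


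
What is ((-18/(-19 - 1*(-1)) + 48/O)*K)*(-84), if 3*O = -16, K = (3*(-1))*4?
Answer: -8064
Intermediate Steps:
K = -12 (K = -3*4 = -12)
O = -16/3 (O = (1/3)*(-16) = -16/3 ≈ -5.3333)
((-18/(-19 - 1*(-1)) + 48/O)*K)*(-84) = ((-18/(-19 - 1*(-1)) + 48/(-16/3))*(-12))*(-84) = ((-18/(-19 + 1) + 48*(-3/16))*(-12))*(-84) = ((-18/(-18) - 9)*(-12))*(-84) = ((-18*(-1/18) - 9)*(-12))*(-84) = ((1 - 9)*(-12))*(-84) = -8*(-12)*(-84) = 96*(-84) = -8064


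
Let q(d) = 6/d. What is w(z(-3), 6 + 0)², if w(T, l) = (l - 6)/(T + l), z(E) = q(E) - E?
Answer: 0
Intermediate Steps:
z(E) = -E + 6/E (z(E) = 6/E - E = -E + 6/E)
w(T, l) = (-6 + l)/(T + l)
w(z(-3), 6 + 0)² = ((-6 + (6 + 0))/((-1*(-3) + 6/(-3)) + (6 + 0)))² = ((-6 + 6)/((3 + 6*(-⅓)) + 6))² = (0/((3 - 2) + 6))² = (0/(1 + 6))² = (0/7)² = ((⅐)*0)² = 0² = 0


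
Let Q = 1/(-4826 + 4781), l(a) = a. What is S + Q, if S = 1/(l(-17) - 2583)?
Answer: -529/23400 ≈ -0.022607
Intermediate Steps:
Q = -1/45 (Q = 1/(-45) = -1/45 ≈ -0.022222)
S = -1/2600 (S = 1/(-17 - 2583) = 1/(-2600) = -1/2600 ≈ -0.00038462)
S + Q = -1/2600 - 1/45 = -529/23400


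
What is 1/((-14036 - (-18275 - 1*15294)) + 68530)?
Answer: 1/88063 ≈ 1.1355e-5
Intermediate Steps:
1/((-14036 - (-18275 - 1*15294)) + 68530) = 1/((-14036 - (-18275 - 15294)) + 68530) = 1/((-14036 - 1*(-33569)) + 68530) = 1/((-14036 + 33569) + 68530) = 1/(19533 + 68530) = 1/88063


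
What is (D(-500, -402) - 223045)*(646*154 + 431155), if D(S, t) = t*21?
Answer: -122836030193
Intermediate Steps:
D(S, t) = 21*t
(D(-500, -402) - 223045)*(646*154 + 431155) = (21*(-402) - 223045)*(646*154 + 431155) = (-8442 - 223045)*(99484 + 431155) = -231487*530639 = -122836030193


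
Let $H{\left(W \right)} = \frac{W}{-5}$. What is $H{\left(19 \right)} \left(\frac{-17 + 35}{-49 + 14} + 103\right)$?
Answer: $- \frac{68153}{175} \approx -389.45$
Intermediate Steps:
$H{\left(W \right)} = - \frac{W}{5}$ ($H{\left(W \right)} = W \left(- \frac{1}{5}\right) = - \frac{W}{5}$)
$H{\left(19 \right)} \left(\frac{-17 + 35}{-49 + 14} + 103\right) = \left(- \frac{1}{5}\right) 19 \left(\frac{-17 + 35}{-49 + 14} + 103\right) = - \frac{19 \left(\frac{18}{-35} + 103\right)}{5} = - \frac{19 \left(18 \left(- \frac{1}{35}\right) + 103\right)}{5} = - \frac{19 \left(- \frac{18}{35} + 103\right)}{5} = \left(- \frac{19}{5}\right) \frac{3587}{35} = - \frac{68153}{175}$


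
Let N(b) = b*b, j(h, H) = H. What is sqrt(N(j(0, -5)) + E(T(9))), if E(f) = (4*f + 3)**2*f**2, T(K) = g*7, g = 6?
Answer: sqrt(51581149) ≈ 7182.0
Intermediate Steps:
T(K) = 42 (T(K) = 6*7 = 42)
N(b) = b**2
E(f) = f**2*(3 + 4*f)**2 (E(f) = (3 + 4*f)**2*f**2 = f**2*(3 + 4*f)**2)
sqrt(N(j(0, -5)) + E(T(9))) = sqrt((-5)**2 + 42**2*(3 + 4*42)**2) = sqrt(25 + 1764*(3 + 168)**2) = sqrt(25 + 1764*171**2) = sqrt(25 + 1764*29241) = sqrt(25 + 51581124) = sqrt(51581149)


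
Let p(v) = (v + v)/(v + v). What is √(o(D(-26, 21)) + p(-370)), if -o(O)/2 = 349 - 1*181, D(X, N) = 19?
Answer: I*√335 ≈ 18.303*I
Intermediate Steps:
p(v) = 1 (p(v) = (2*v)/((2*v)) = (2*v)*(1/(2*v)) = 1)
o(O) = -336 (o(O) = -2*(349 - 1*181) = -2*(349 - 181) = -2*168 = -336)
√(o(D(-26, 21)) + p(-370)) = √(-336 + 1) = √(-335) = I*√335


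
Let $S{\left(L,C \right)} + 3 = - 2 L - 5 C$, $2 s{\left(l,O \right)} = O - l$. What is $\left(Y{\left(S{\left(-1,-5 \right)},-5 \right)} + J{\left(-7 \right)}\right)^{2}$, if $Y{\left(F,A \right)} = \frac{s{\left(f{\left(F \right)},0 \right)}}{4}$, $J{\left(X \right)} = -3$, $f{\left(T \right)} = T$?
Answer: $36$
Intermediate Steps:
$s{\left(l,O \right)} = \frac{O}{2} - \frac{l}{2}$ ($s{\left(l,O \right)} = \frac{O - l}{2} = \frac{O}{2} - \frac{l}{2}$)
$S{\left(L,C \right)} = -3 - 5 C - 2 L$ ($S{\left(L,C \right)} = -3 - \left(2 L + 5 C\right) = -3 - 5 C - 2 L$)
$Y{\left(F,A \right)} = - \frac{F}{8}$ ($Y{\left(F,A \right)} = \frac{\frac{1}{2} \cdot 0 - \frac{F}{2}}{4} = \left(0 - \frac{F}{2}\right) \frac{1}{4} = - \frac{F}{2} \cdot \frac{1}{4} = - \frac{F}{8}$)
$\left(Y{\left(S{\left(-1,-5 \right)},-5 \right)} + J{\left(-7 \right)}\right)^{2} = \left(- \frac{-3 - -25 - -2}{8} - 3\right)^{2} = \left(- \frac{-3 + 25 + 2}{8} - 3\right)^{2} = \left(\left(- \frac{1}{8}\right) 24 - 3\right)^{2} = \left(-3 - 3\right)^{2} = \left(-6\right)^{2} = 36$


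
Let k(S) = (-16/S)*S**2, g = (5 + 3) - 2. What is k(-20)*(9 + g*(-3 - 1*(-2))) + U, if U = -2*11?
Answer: 938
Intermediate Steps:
g = 6 (g = 8 - 2 = 6)
k(S) = -16*S
U = -22
k(-20)*(9 + g*(-3 - 1*(-2))) + U = (-16*(-20))*(9 + 6*(-3 - 1*(-2))) - 22 = 320*(9 + 6*(-3 + 2)) - 22 = 320*(9 + 6*(-1)) - 22 = 320*(9 - 6) - 22 = 320*3 - 22 = 960 - 22 = 938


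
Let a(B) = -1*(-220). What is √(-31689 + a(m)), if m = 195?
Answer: I*√31469 ≈ 177.4*I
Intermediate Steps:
a(B) = 220
√(-31689 + a(m)) = √(-31689 + 220) = √(-31469) = I*√31469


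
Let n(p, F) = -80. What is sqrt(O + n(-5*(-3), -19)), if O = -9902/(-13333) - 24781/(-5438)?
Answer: I*sqrt(392696162322474034)/72504854 ≈ 8.6429*I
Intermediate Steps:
O = 384252149/72504854 (O = -9902*(-1/13333) - 24781*(-1/5438) = 9902/13333 + 24781/5438 = 384252149/72504854 ≈ 5.2997)
sqrt(O + n(-5*(-3), -19)) = sqrt(384252149/72504854 - 80) = sqrt(-5416136171/72504854) = I*sqrt(392696162322474034)/72504854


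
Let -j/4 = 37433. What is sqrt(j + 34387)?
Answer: I*sqrt(115345) ≈ 339.63*I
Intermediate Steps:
j = -149732 (j = -4*37433 = -149732)
sqrt(j + 34387) = sqrt(-149732 + 34387) = sqrt(-115345) = I*sqrt(115345)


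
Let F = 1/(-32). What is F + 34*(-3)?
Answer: -3265/32 ≈ -102.03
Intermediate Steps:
F = -1/32 ≈ -0.031250
F + 34*(-3) = -1/32 + 34*(-3) = -1/32 - 102 = -3265/32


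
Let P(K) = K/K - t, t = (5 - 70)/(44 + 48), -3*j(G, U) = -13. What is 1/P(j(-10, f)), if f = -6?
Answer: 92/157 ≈ 0.58599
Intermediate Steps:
j(G, U) = 13/3 (j(G, U) = -⅓*(-13) = 13/3)
t = -65/92 ≈ -0.70652
P(K) = 157/92 (P(K) = K/K - 1*(-65/92) = 1 + 65/92 = 157/92)
1/P(j(-10, f)) = 1/(157/92) = 92/157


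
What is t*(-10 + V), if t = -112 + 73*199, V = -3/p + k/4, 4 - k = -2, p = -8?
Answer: -936975/8 ≈ -1.1712e+5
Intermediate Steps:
k = 6 (k = 4 - 1*(-2) = 4 + 2 = 6)
V = 15/8 (V = -3/(-8) + 6/4 = -3*(-⅛) + 6*(¼) = 3/8 + 3/2 = 15/8 ≈ 1.8750)
t = 14415 (t = -112 + 14527 = 14415)
t*(-10 + V) = 14415*(-10 + 15/8) = 14415*(-65/8) = -936975/8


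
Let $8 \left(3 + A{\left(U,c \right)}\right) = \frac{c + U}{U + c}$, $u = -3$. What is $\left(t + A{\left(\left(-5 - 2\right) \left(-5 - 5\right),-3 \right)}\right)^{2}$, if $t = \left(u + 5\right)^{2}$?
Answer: $\frac{81}{64} \approx 1.2656$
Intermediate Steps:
$A{\left(U,c \right)} = - \frac{23}{8}$ ($A{\left(U,c \right)} = -3 + \frac{\left(c + U\right) \frac{1}{U + c}}{8} = -3 + \frac{\left(U + c\right) \frac{1}{U + c}}{8} = -3 + \frac{1}{8} \cdot 1 = -3 + \frac{1}{8} = - \frac{23}{8}$)
$t = 4$ ($t = \left(-3 + 5\right)^{2} = 2^{2} = 4$)
$\left(t + A{\left(\left(-5 - 2\right) \left(-5 - 5\right),-3 \right)}\right)^{2} = \left(4 - \frac{23}{8}\right)^{2} = \left(\frac{9}{8}\right)^{2} = \frac{81}{64}$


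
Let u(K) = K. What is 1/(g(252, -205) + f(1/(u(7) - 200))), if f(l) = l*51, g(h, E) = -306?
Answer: -193/59109 ≈ -0.0032652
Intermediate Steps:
f(l) = 51*l
1/(g(252, -205) + f(1/(u(7) - 200))) = 1/(-306 + 51/(7 - 200)) = 1/(-306 + 51/(-193)) = 1/(-306 + 51*(-1/193)) = 1/(-306 - 51/193) = 1/(-59109/193) = -193/59109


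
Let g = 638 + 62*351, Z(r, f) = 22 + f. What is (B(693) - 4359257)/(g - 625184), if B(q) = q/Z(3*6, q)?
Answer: 20239403/2798640 ≈ 7.2319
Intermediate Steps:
B(q) = q/(22 + q)
g = 22400 (g = 638 + 21762 = 22400)
(B(693) - 4359257)/(g - 625184) = (693/(22 + 693) - 4359257)/(22400 - 625184) = (693/715 - 4359257)/(-602784) = (693*(1/715) - 4359257)*(-1/602784) = (63/65 - 4359257)*(-1/602784) = -283351642/65*(-1/602784) = 20239403/2798640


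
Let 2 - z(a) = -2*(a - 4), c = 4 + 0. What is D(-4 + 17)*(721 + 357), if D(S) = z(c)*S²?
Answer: 364364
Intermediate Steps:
c = 4
z(a) = -6 + 2*a (z(a) = 2 - (-2)*(a - 4) = 2 - (-2)*(-4 + a) = 2 - (8 - 2*a) = 2 + (-8 + 2*a) = -6 + 2*a)
D(S) = 2*S² (D(S) = (-6 + 2*4)*S² = (-6 + 8)*S² = 2*S²)
D(-4 + 17)*(721 + 357) = (2*(-4 + 17)²)*(721 + 357) = (2*13²)*1078 = (2*169)*1078 = 338*1078 = 364364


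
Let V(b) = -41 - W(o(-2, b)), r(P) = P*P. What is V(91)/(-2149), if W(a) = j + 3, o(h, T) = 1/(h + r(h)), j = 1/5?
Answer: 221/10745 ≈ 0.020568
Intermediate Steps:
r(P) = P²
j = ⅕ ≈ 0.20000
o(h, T) = 1/(h + h²)
W(a) = 16/5 (W(a) = ⅕ + 3 = 16/5)
V(b) = -221/5 (V(b) = -41 - 1*16/5 = -41 - 16/5 = -221/5)
V(91)/(-2149) = -221/5/(-2149) = -221/5*(-1/2149) = 221/10745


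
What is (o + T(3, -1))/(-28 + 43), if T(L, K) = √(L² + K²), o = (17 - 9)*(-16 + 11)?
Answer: -8/3 + √10/15 ≈ -2.4558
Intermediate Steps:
o = -40 (o = 8*(-5) = -40)
T(L, K) = √(K² + L²)
(o + T(3, -1))/(-28 + 43) = (-40 + √((-1)² + 3²))/(-28 + 43) = (-40 + √(1 + 9))/15 = (-40 + √10)*(1/15) = -8/3 + √10/15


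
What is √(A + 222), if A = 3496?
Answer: 13*√22 ≈ 60.975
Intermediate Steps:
√(A + 222) = √(3496 + 222) = √3718 = 13*√22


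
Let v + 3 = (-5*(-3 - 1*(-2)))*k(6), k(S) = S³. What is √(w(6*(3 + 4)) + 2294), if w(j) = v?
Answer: √3371 ≈ 58.060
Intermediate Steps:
v = 1077 (v = -3 - 5*(-3 - 1*(-2))*6³ = -3 - 5*(-3 + 2)*216 = -3 - 5*(-1)*216 = -3 + 5*216 = -3 + 1080 = 1077)
w(j) = 1077
√(w(6*(3 + 4)) + 2294) = √(1077 + 2294) = √3371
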